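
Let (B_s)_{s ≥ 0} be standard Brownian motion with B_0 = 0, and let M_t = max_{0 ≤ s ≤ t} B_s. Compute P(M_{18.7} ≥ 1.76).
P(M_{18.7} ≥ 1.76) = 2·P(B_{18.7} ≥ 1.76) = 2(1 − Φ(1.76/√18.7)) ≈ 0.6840

By the reflection principle for Brownian motion, P(M_t ≥ a) = 2 · P(B_t ≥ a) for a ≥ 0. Since B_t ~ N(0, t), P(B_t ≥ 1.76) = 1 − Φ(1.76/√t) = 1 − Φ(1.76/√18.7) = 1 − Φ(0.4070). So
  P(M_{18.7} ≥ 1.76) = 2(1 − Φ(0.4070)) ≈ 0.6840.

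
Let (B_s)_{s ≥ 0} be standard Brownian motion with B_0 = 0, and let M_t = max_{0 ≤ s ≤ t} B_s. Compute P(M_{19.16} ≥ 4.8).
P(M_{19.16} ≥ 4.8) = 2·P(B_{19.16} ≥ 4.8) = 2(1 − Φ(4.8/√19.16)) ≈ 0.2728

By the reflection principle for Brownian motion, P(M_t ≥ a) = 2 · P(B_t ≥ a) for a ≥ 0. Since B_t ~ N(0, t), P(B_t ≥ 4.8) = 1 − Φ(4.8/√t) = 1 − Φ(4.8/√19.16) = 1 − Φ(1.0966). So
  P(M_{19.16} ≥ 4.8) = 2(1 − Φ(1.0966)) ≈ 0.2728.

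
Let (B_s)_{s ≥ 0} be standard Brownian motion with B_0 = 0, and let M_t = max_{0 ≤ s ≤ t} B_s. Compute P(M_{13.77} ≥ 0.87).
P(M_{13.77} ≥ 0.87) = 2·P(B_{13.77} ≥ 0.87) = 2(1 − Φ(0.87/√13.77)) ≈ 0.8146

By the reflection principle for Brownian motion, P(M_t ≥ a) = 2 · P(B_t ≥ a) for a ≥ 0. Since B_t ~ N(0, t), P(B_t ≥ 0.87) = 1 − Φ(0.87/√t) = 1 − Φ(0.87/√13.77) = 1 − Φ(0.2345). So
  P(M_{13.77} ≥ 0.87) = 2(1 − Φ(0.2345)) ≈ 0.8146.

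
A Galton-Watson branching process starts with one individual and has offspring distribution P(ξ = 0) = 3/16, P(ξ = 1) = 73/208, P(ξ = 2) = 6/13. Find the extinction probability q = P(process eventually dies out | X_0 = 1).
q = 13/32

The pgf is f(s) = 3/16 + 73/208·s + 6/13·s². The extinction probability q is the smallest fixed point of f in [0, 1]. Setting s = f(s):
  6/13·s² + (73/208 − 1)·s + 3/16 = 0
  6/13·s² − (3/16 + 6/13)·s + 3/16 = 0
which factors as (s − 1)·(6/13·s − 3/16) = 0, giving roots s = 1 and s = (3/16)/(6/13) = 13/32.
Mean offspring μ = 73/208 + 2·6/13 = 265/208 > 1 (supercritical), so q < 1. The extinction probability is the smaller root: q = (3/16)/(6/13) = 13/32.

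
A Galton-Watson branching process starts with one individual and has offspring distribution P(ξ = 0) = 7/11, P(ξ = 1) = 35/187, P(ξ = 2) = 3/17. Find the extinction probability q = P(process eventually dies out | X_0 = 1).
q = 1

Mean offspring μ = 0·7/11 + 1·35/187 + 2·3/17 = 101/187 ≤ 1. For μ ≤ 1 with offspring not concentrated at 1, the Galton-Watson process goes extinct almost surely, so q = 1.
(Algebraic check: The pgf is f(s) = 7/11 + 35/187·s + 3/17·s². The extinction probability q is the smallest fixed point of f in [0, 1]. Setting s = f(s):
  3/17·s² + (35/187 − 1)·s + 7/11 = 0
  3/17·s² − (7/11 + 3/17)·s + 7/11 = 0
which factors as (s − 1)·(3/17·s − 7/11) = 0, giving roots s = 1 and s = (7/11)/(3/17) = 119/33. Since 119/33 ≥ 1, the smallest root in [0, 1] is s = 1.)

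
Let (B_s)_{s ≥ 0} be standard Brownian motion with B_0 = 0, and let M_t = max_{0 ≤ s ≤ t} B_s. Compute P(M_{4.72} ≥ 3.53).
P(M_{4.72} ≥ 3.53) = 2·P(B_{4.72} ≥ 3.53) = 2(1 − Φ(3.53/√4.72)) ≈ 0.1042

By the reflection principle for Brownian motion, P(M_t ≥ a) = 2 · P(B_t ≥ a) for a ≥ 0. Since B_t ~ N(0, t), P(B_t ≥ 3.53) = 1 − Φ(3.53/√t) = 1 − Φ(3.53/√4.72) = 1 − Φ(1.6248). So
  P(M_{4.72} ≥ 3.53) = 2(1 − Φ(1.6248)) ≈ 0.1042.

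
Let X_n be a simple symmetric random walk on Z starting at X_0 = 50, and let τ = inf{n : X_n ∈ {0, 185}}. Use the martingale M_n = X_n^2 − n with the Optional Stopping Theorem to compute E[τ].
E[τ] = 6750

M_n = X_n^2 − n is a martingale (since E[X_{n+1}^2 | F_n] = X_n^2 + 1). By OST (τ has finite mean in a bounded region), E[M_τ] = E[M_0] = X_0^2 − 0 = 50^2 = 2500. Also E[M_τ] = E[X_τ^2] − E[τ]. The walk exits at 0 or 185, with P(hit 185 first) = 50/185, so E[X_τ^2] = 185^2 · 50/185 + 0 = 9250. Thus E[τ] = E[X_τ^2] − E[M_τ] = 9250 − 2500 = 6750 = 50(185 − 50) = 6750.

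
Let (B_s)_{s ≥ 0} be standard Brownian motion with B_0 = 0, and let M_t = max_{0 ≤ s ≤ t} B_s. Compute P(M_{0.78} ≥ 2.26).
P(M_{0.78} ≥ 2.26) = 2·P(B_{0.78} ≥ 2.26) = 2(1 − Φ(2.26/√0.78)) ≈ 0.0105

By the reflection principle for Brownian motion, P(M_t ≥ a) = 2 · P(B_t ≥ a) for a ≥ 0. Since B_t ~ N(0, t), P(B_t ≥ 2.26) = 1 − Φ(2.26/√t) = 1 − Φ(2.26/√0.78) = 1 − Φ(2.5589). So
  P(M_{0.78} ≥ 2.26) = 2(1 − Φ(2.5589)) ≈ 0.0105.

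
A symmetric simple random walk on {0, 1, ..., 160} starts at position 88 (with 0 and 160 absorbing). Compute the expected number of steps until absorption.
E[τ | X_0 = 88] = 6336

Let v_k = E[τ | X_0 = k]. Boundary: v_0 = v_160 = 0. Recurrence: v_k = 1 + (v_{k-1} + v_{k+1})/2 for 1 ≤ k ≤ 159. The particular solution to v_k − (v_{k-1} + v_{k+1})/2 = 1 is v_k = −k^2. Adding homogeneous solution A + B k and matching boundaries gives v_k = k (160 − k). Substituting k = 88: v_88 = 88 · 72 = 6336.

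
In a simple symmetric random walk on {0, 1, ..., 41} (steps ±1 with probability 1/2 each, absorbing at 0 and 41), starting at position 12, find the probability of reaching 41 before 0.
P(hit 41 before 0) = 12/41

Let u_k = P(hit 41 before 0 | start at k). Then u_0 = 0, u_41 = 1, and u_k = u_{k-1}/2 + u_{k+1}/2 for 1 ≤ k ≤ 40. This harmonic recurrence is solved by u_k = k/41, giving u_12 = 12/41.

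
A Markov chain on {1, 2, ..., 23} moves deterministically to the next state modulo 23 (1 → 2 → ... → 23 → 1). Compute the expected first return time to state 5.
E[T_5 | X_0 = 5] = 23

The chain cycles deterministically, so starting at state 5 it returns in exactly 23 steps. Equivalently, the stationary distribution is uniform π_j = 1/23 for every state j, so by Kac's formula E[T_5] = 1/π_5 = 23.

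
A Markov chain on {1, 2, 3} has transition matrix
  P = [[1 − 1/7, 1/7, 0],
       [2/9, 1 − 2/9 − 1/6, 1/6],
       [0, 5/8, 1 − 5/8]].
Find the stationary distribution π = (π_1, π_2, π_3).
π = (70/127, 45/127, 12/127)

This is a birth-death chain on three states, which satisfies detailed balance: π_1 · P_{12} = π_2 · P_{21} and π_2 · P_{23} = π_3 · P_{32}.
From π_1 · 1/7 = π_2 · 2/9: π_2/π_1 = (1/7)/(2/9) = 9/14.
From π_2 · 1/6 = π_3 · 5/8: π_3/π_2 = (1/6)/(5/8) = 4/15.
Take π_1 proportional to 1; then unnormalized π = (1, 9/14, 6/35). Normalize by dividing by the sum 127/70:
  π = (70/127, 45/127, 12/127).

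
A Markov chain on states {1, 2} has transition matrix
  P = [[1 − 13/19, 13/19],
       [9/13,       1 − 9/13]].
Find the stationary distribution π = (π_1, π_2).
π_1 = 171/340, π_2 = 169/340

Solve πP = π with π_1 + π_2 = 1. From πP = π: π_1 · (1 − 13/19) + π_2 · 9/13 = π_1 ⇒ π_2 · 9/13 = π_1 · 13/19 ⇒ π_2/π_1 = (13/19)/(9/13) = 169/171. Together with π_1 + π_2 = 1:
  π_1 = (9/13)/(13/19 + 9/13) = (9/13)/(340/247) = 171/340,
  π_2 = (13/19)/(13/19 + 9/13) = (13/19)/(340/247) = 169/340.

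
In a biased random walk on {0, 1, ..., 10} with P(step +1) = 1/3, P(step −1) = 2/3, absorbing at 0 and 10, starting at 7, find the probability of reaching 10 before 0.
P(hit 10 before 0) = (1 − (2)^7) / (1 − (2)^10) = 127/1023

Let u_k denote P(reach 10 before 0 | start at k). Boundary: u_0 = 0, u_10 = 1. Recurrence: u_k = 1/3·u_{k+1} + 2/3·u_{k-1} for 1 ≤ k ≤ 9. Try u_k = A + B·r^k with r = q/p = (2/3)/(1/3) = 2. Substitution satisfies the recurrence; boundary conditions give:
  u_k = (1 − r^k) / (1 − r^N) = (1 − (2)^7) / (1 − (2)^10) = 127/1023.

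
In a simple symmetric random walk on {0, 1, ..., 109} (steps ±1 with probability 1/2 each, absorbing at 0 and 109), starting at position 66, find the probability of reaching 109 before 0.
P(hit 109 before 0) = 66/109

Let u_k = P(hit 109 before 0 | start at k). Then u_0 = 0, u_109 = 1, and u_k = u_{k-1}/2 + u_{k+1}/2 for 1 ≤ k ≤ 108. This harmonic recurrence is solved by u_k = k/109, giving u_66 = 66/109.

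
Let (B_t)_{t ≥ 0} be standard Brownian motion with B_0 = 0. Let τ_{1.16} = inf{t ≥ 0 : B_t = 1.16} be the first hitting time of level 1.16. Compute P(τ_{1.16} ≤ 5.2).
P(τ_{1.16} ≤ 5.2) = 2(1 − Φ(1.16/√5.2)) = 2(1 − Φ(0.5087)) ≈ 0.6110

By the reflection principle for standard BM, P(τ_b ≤ t) = 2 · P(B_t ≥ b). Since B_t ~ N(0, t), P(B_t ≥ 1.16) = 1 − Φ(1.16/√t) = 1 − Φ(1.16/√5.2) = 1 − Φ(0.5087) ≈ 0.30548. Doubling: P(τ_{1.16} ≤ 5.2) ≈ 2 · 0.30548 = 0.61096 ≈ 0.6110.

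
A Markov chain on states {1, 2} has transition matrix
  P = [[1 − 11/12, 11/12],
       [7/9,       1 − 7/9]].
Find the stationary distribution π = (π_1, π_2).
π_1 = 28/61, π_2 = 33/61

Solve πP = π with π_1 + π_2 = 1. From πP = π: π_1 · (1 − 11/12) + π_2 · 7/9 = π_1 ⇒ π_2 · 7/9 = π_1 · 11/12 ⇒ π_2/π_1 = (11/12)/(7/9) = 33/28. Together with π_1 + π_2 = 1:
  π_1 = (7/9)/(11/12 + 7/9) = (7/9)/(61/36) = 28/61,
  π_2 = (11/12)/(11/12 + 7/9) = (11/12)/(61/36) = 33/61.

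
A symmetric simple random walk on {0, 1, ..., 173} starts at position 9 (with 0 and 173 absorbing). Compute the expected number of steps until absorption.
E[τ | X_0 = 9] = 1476

Let v_k = E[τ | X_0 = k]. Boundary: v_0 = v_173 = 0. Recurrence: v_k = 1 + (v_{k-1} + v_{k+1})/2 for 1 ≤ k ≤ 172. The particular solution to v_k − (v_{k-1} + v_{k+1})/2 = 1 is v_k = −k^2. Adding homogeneous solution A + B k and matching boundaries gives v_k = k (173 − k). Substituting k = 9: v_9 = 9 · 164 = 1476.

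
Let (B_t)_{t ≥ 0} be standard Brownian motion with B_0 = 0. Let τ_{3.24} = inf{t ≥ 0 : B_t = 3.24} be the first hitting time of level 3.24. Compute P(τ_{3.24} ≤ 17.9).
P(τ_{3.24} ≤ 17.9) = 2(1 − Φ(3.24/√17.9)) = 2(1 − Φ(0.7658)) ≈ 0.4438

By the reflection principle for standard BM, P(τ_b ≤ t) = 2 · P(B_t ≥ b). Since B_t ~ N(0, t), P(B_t ≥ 3.24) = 1 − Φ(3.24/√t) = 1 − Φ(3.24/√17.9) = 1 − Φ(0.7658) ≈ 0.22190. Doubling: P(τ_{3.24} ≤ 17.9) ≈ 2 · 0.22190 = 0.44380 ≈ 0.4438.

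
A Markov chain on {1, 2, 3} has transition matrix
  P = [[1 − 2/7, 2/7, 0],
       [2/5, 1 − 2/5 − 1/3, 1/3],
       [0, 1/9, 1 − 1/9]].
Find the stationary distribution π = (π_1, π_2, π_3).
π = (7/27, 5/27, 5/9)

This is a birth-death chain on three states, which satisfies detailed balance: π_1 · P_{12} = π_2 · P_{21} and π_2 · P_{23} = π_3 · P_{32}.
From π_1 · 2/7 = π_2 · 2/5: π_2/π_1 = (2/7)/(2/5) = 5/7.
From π_2 · 1/3 = π_3 · 1/9: π_3/π_2 = (1/3)/(1/9) = 3.
Take π_1 proportional to 1; then unnormalized π = (1, 5/7, 15/7). Normalize by dividing by the sum 27/7:
  π = (7/27, 5/27, 5/9).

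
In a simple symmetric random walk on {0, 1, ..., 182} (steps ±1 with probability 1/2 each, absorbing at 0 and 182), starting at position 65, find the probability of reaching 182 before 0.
P(hit 182 before 0) = 65/182 = 5/14

Let u_k = P(hit 182 before 0 | start at k). Then u_0 = 0, u_182 = 1, and u_k = u_{k-1}/2 + u_{k+1}/2 for 1 ≤ k ≤ 181. This harmonic recurrence is solved by u_k = k/182, giving u_65 = 65/182 = 5/14.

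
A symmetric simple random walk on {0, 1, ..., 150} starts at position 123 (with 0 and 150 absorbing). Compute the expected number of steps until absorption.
E[τ | X_0 = 123] = 3321

Let v_k = E[τ | X_0 = k]. Boundary: v_0 = v_150 = 0. Recurrence: v_k = 1 + (v_{k-1} + v_{k+1})/2 for 1 ≤ k ≤ 149. The particular solution to v_k − (v_{k-1} + v_{k+1})/2 = 1 is v_k = −k^2. Adding homogeneous solution A + B k and matching boundaries gives v_k = k (150 − k). Substituting k = 123: v_123 = 123 · 27 = 3321.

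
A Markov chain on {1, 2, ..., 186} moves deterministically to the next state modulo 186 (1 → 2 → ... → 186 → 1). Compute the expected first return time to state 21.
E[T_21 | X_0 = 21] = 186

The chain cycles deterministically, so starting at state 21 it returns in exactly 186 steps. Equivalently, the stationary distribution is uniform π_j = 1/186 for every state j, so by Kac's formula E[T_21] = 1/π_21 = 186.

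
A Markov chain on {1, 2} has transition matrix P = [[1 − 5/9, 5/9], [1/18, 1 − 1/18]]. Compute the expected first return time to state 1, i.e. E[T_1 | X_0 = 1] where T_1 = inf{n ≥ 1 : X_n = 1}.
E[T_1 | X_0 = 1] = 1/π_1 = 11

For an irreducible recurrent Markov chain with stationary distribution π, E[T_i | X_0 = i] = 1/π_i (Kac's formula). Here π_1 = (1/18)/(5/9 + 1/18) = (1/18)/(11/18) = 1/11, so E[T_1 | X_0 = 1] = 1/π_1 = (5/9 + 1/18)/(1/18) = (11/18)/(1/18) = 11.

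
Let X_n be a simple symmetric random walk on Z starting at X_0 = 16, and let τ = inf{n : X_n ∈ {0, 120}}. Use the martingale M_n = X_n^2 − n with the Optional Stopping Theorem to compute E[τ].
E[τ] = 1664

M_n = X_n^2 − n is a martingale (since E[X_{n+1}^2 | F_n] = X_n^2 + 1). By OST (τ has finite mean in a bounded region), E[M_τ] = E[M_0] = X_0^2 − 0 = 16^2 = 256. Also E[M_τ] = E[X_τ^2] − E[τ]. The walk exits at 0 or 120, with P(hit 120 first) = 16/120, so E[X_τ^2] = 120^2 · 16/120 + 0 = 1920. Thus E[τ] = E[X_τ^2] − E[M_τ] = 1920 − 256 = 1664 = 16(120 − 16) = 1664.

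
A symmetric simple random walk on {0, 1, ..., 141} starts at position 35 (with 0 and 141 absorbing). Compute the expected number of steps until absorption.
E[τ | X_0 = 35] = 3710

Let v_k = E[τ | X_0 = k]. Boundary: v_0 = v_141 = 0. Recurrence: v_k = 1 + (v_{k-1} + v_{k+1})/2 for 1 ≤ k ≤ 140. The particular solution to v_k − (v_{k-1} + v_{k+1})/2 = 1 is v_k = −k^2. Adding homogeneous solution A + B k and matching boundaries gives v_k = k (141 − k). Substituting k = 35: v_35 = 35 · 106 = 3710.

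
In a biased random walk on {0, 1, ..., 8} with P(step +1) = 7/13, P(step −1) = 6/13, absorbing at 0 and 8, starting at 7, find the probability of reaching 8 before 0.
P(hit 8 before 0) = (1 − (6/7)^7) / (1 − (6/7)^8) = 3805249/4085185

Let u_k denote P(reach 8 before 0 | start at k). Boundary: u_0 = 0, u_8 = 1. Recurrence: u_k = 7/13·u_{k+1} + 6/13·u_{k-1} for 1 ≤ k ≤ 7. Try u_k = A + B·r^k with r = q/p = (6/13)/(7/13) = 6/7. Substitution satisfies the recurrence; boundary conditions give:
  u_k = (1 − r^k) / (1 − r^N) = (1 − (6/7)^7) / (1 − (6/7)^8) = 3805249/4085185.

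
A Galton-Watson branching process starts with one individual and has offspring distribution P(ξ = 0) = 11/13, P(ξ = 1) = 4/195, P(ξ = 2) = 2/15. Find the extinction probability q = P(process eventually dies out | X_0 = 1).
q = 1

Mean offspring μ = 0·11/13 + 1·4/195 + 2·2/15 = 56/195 ≤ 1. For μ ≤ 1 with offspring not concentrated at 1, the Galton-Watson process goes extinct almost surely, so q = 1.
(Algebraic check: The pgf is f(s) = 11/13 + 4/195·s + 2/15·s². The extinction probability q is the smallest fixed point of f in [0, 1]. Setting s = f(s):
  2/15·s² + (4/195 − 1)·s + 11/13 = 0
  2/15·s² − (11/13 + 2/15)·s + 11/13 = 0
which factors as (s − 1)·(2/15·s − 11/13) = 0, giving roots s = 1 and s = (11/13)/(2/15) = 165/26. Since 165/26 ≥ 1, the smallest root in [0, 1] is s = 1.)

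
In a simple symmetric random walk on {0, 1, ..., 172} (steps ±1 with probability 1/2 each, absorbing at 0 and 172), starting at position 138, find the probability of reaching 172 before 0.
P(hit 172 before 0) = 138/172 = 69/86

Let u_k = P(hit 172 before 0 | start at k). Then u_0 = 0, u_172 = 1, and u_k = u_{k-1}/2 + u_{k+1}/2 for 1 ≤ k ≤ 171. This harmonic recurrence is solved by u_k = k/172, giving u_138 = 138/172 = 69/86.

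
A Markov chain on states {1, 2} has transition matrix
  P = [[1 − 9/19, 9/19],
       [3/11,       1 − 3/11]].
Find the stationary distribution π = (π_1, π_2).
π_1 = 19/52, π_2 = 33/52

Solve πP = π with π_1 + π_2 = 1. From πP = π: π_1 · (1 − 9/19) + π_2 · 3/11 = π_1 ⇒ π_2 · 3/11 = π_1 · 9/19 ⇒ π_2/π_1 = (9/19)/(3/11) = 33/19. Together with π_1 + π_2 = 1:
  π_1 = (3/11)/(9/19 + 3/11) = (3/11)/(156/209) = 19/52,
  π_2 = (9/19)/(9/19 + 3/11) = (9/19)/(156/209) = 33/52.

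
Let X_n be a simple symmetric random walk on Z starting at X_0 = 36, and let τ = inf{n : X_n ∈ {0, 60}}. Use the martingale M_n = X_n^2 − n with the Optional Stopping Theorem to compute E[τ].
E[τ] = 864

M_n = X_n^2 − n is a martingale (since E[X_{n+1}^2 | F_n] = X_n^2 + 1). By OST (τ has finite mean in a bounded region), E[M_τ] = E[M_0] = X_0^2 − 0 = 36^2 = 1296. Also E[M_τ] = E[X_τ^2] − E[τ]. The walk exits at 0 or 60, with P(hit 60 first) = 36/60, so E[X_τ^2] = 60^2 · 36/60 + 0 = 2160. Thus E[τ] = E[X_τ^2] − E[M_τ] = 2160 − 1296 = 864 = 36(60 − 36) = 864.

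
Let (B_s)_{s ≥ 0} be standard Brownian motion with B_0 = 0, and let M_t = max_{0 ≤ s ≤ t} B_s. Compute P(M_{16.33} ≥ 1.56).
P(M_{16.33} ≥ 1.56) = 2·P(B_{16.33} ≥ 1.56) = 2(1 − Φ(1.56/√16.33)) ≈ 0.6995

By the reflection principle for Brownian motion, P(M_t ≥ a) = 2 · P(B_t ≥ a) for a ≥ 0. Since B_t ~ N(0, t), P(B_t ≥ 1.56) = 1 − Φ(1.56/√t) = 1 − Φ(1.56/√16.33) = 1 − Φ(0.3860). So
  P(M_{16.33} ≥ 1.56) = 2(1 − Φ(0.3860)) ≈ 0.6995.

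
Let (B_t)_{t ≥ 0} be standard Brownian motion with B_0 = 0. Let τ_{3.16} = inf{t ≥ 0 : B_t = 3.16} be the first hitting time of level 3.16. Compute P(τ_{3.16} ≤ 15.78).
P(τ_{3.16} ≤ 15.78) = 2(1 − Φ(3.16/√15.78)) = 2(1 − Φ(0.7955)) ≈ 0.4263

By the reflection principle for standard BM, P(τ_b ≤ t) = 2 · P(B_t ≥ b). Since B_t ~ N(0, t), P(B_t ≥ 3.16) = 1 − Φ(3.16/√t) = 1 − Φ(3.16/√15.78) = 1 − Φ(0.7955) ≈ 0.21316. Doubling: P(τ_{3.16} ≤ 15.78) ≈ 2 · 0.21316 = 0.42632 ≈ 0.4263.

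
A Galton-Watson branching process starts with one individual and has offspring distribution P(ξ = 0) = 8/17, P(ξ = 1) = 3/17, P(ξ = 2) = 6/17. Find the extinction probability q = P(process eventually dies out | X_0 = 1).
q = 1

Mean offspring μ = 0·8/17 + 1·3/17 + 2·6/17 = 15/17 ≤ 1. For μ ≤ 1 with offspring not concentrated at 1, the Galton-Watson process goes extinct almost surely, so q = 1.
(Algebraic check: The pgf is f(s) = 8/17 + 3/17·s + 6/17·s². The extinction probability q is the smallest fixed point of f in [0, 1]. Setting s = f(s):
  6/17·s² + (3/17 − 1)·s + 8/17 = 0
  6/17·s² − (8/17 + 6/17)·s + 8/17 = 0
which factors as (s − 1)·(6/17·s − 8/17) = 0, giving roots s = 1 and s = (8/17)/(6/17) = 4/3. Since 4/3 ≥ 1, the smallest root in [0, 1] is s = 1.)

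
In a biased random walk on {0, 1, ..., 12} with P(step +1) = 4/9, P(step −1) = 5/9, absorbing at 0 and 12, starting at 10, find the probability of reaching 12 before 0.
P(hit 12 before 0) = (1 − (5/4)^10) / (1 − (5/4)^12) = 15496976/25262601

Let u_k denote P(reach 12 before 0 | start at k). Boundary: u_0 = 0, u_12 = 1. Recurrence: u_k = 4/9·u_{k+1} + 5/9·u_{k-1} for 1 ≤ k ≤ 11. Try u_k = A + B·r^k with r = q/p = (5/9)/(4/9) = 5/4. Substitution satisfies the recurrence; boundary conditions give:
  u_k = (1 − r^k) / (1 − r^N) = (1 − (5/4)^10) / (1 − (5/4)^12) = 15496976/25262601.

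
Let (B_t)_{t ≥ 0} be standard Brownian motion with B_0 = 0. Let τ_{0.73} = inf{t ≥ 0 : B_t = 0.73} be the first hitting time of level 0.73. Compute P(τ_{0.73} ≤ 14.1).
P(τ_{0.73} ≤ 14.1) = 2(1 − Φ(0.73/√14.1)) = 2(1 − Φ(0.1944)) ≈ 0.8459

By the reflection principle for standard BM, P(τ_b ≤ t) = 2 · P(B_t ≥ b). Since B_t ~ N(0, t), P(B_t ≥ 0.73) = 1 − Φ(0.73/√t) = 1 − Φ(0.73/√14.1) = 1 − Φ(0.1944) ≈ 0.42293. Doubling: P(τ_{0.73} ≤ 14.1) ≈ 2 · 0.42293 = 0.84586 ≈ 0.8459.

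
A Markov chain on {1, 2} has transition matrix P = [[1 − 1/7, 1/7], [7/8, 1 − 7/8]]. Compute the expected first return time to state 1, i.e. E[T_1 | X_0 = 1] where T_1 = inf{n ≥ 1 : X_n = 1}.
E[T_1 | X_0 = 1] = 1/π_1 = 57/49

For an irreducible recurrent Markov chain with stationary distribution π, E[T_i | X_0 = i] = 1/π_i (Kac's formula). Here π_1 = (7/8)/(1/7 + 7/8) = (7/8)/(57/56) = 49/57, so E[T_1 | X_0 = 1] = 1/π_1 = (1/7 + 7/8)/(7/8) = (57/56)/(7/8) = 57/49.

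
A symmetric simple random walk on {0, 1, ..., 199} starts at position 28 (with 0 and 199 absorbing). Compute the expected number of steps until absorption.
E[τ | X_0 = 28] = 4788

Let v_k = E[τ | X_0 = k]. Boundary: v_0 = v_199 = 0. Recurrence: v_k = 1 + (v_{k-1} + v_{k+1})/2 for 1 ≤ k ≤ 198. The particular solution to v_k − (v_{k-1} + v_{k+1})/2 = 1 is v_k = −k^2. Adding homogeneous solution A + B k and matching boundaries gives v_k = k (199 − k). Substituting k = 28: v_28 = 28 · 171 = 4788.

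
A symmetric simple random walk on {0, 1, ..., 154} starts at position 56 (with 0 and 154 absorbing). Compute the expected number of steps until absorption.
E[τ | X_0 = 56] = 5488

Let v_k = E[τ | X_0 = k]. Boundary: v_0 = v_154 = 0. Recurrence: v_k = 1 + (v_{k-1} + v_{k+1})/2 for 1 ≤ k ≤ 153. The particular solution to v_k − (v_{k-1} + v_{k+1})/2 = 1 is v_k = −k^2. Adding homogeneous solution A + B k and matching boundaries gives v_k = k (154 − k). Substituting k = 56: v_56 = 56 · 98 = 5488.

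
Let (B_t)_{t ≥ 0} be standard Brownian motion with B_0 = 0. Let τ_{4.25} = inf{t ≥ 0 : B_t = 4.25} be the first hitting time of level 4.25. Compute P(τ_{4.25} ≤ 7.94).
P(τ_{4.25} ≤ 7.94) = 2(1 − Φ(4.25/√7.94)) = 2(1 − Φ(1.5083)) ≈ 0.1315

By the reflection principle for standard BM, P(τ_b ≤ t) = 2 · P(B_t ≥ b). Since B_t ~ N(0, t), P(B_t ≥ 4.25) = 1 − Φ(4.25/√t) = 1 − Φ(4.25/√7.94) = 1 − Φ(1.5083) ≈ 0.06574. Doubling: P(τ_{4.25} ≤ 7.94) ≈ 2 · 0.06574 = 0.13148 ≈ 0.1315.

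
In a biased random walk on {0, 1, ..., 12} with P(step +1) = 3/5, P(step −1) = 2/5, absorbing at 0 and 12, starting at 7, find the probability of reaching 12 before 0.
P(hit 12 before 0) = (1 − (2/3)^7) / (1 − (2/3)^12) = 500337/527345

Let u_k denote P(reach 12 before 0 | start at k). Boundary: u_0 = 0, u_12 = 1. Recurrence: u_k = 3/5·u_{k+1} + 2/5·u_{k-1} for 1 ≤ k ≤ 11. Try u_k = A + B·r^k with r = q/p = (2/5)/(3/5) = 2/3. Substitution satisfies the recurrence; boundary conditions give:
  u_k = (1 − r^k) / (1 − r^N) = (1 − (2/3)^7) / (1 − (2/3)^12) = 500337/527345.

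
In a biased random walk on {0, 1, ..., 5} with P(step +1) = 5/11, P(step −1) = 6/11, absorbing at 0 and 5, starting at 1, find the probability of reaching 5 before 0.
P(hit 5 before 0) = (1 − (6/5)^1) / (1 − (6/5)^5) = 625/4651

Let u_k denote P(reach 5 before 0 | start at k). Boundary: u_0 = 0, u_5 = 1. Recurrence: u_k = 5/11·u_{k+1} + 6/11·u_{k-1} for 1 ≤ k ≤ 4. Try u_k = A + B·r^k with r = q/p = (6/11)/(5/11) = 6/5. Substitution satisfies the recurrence; boundary conditions give:
  u_k = (1 − r^k) / (1 − r^N) = (1 − (6/5)^1) / (1 − (6/5)^5) = 625/4651.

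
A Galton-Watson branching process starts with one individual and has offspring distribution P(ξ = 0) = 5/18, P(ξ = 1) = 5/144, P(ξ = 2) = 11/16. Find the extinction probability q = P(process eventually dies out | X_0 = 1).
q = 40/99

The pgf is f(s) = 5/18 + 5/144·s + 11/16·s². The extinction probability q is the smallest fixed point of f in [0, 1]. Setting s = f(s):
  11/16·s² + (5/144 − 1)·s + 5/18 = 0
  11/16·s² − (5/18 + 11/16)·s + 5/18 = 0
which factors as (s − 1)·(11/16·s − 5/18) = 0, giving roots s = 1 and s = (5/18)/(11/16) = 40/99.
Mean offspring μ = 5/144 + 2·11/16 = 203/144 > 1 (supercritical), so q < 1. The extinction probability is the smaller root: q = (5/18)/(11/16) = 40/99.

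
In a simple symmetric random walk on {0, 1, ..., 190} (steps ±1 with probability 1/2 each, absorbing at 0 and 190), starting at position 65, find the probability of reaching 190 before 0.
P(hit 190 before 0) = 65/190 = 13/38

Let u_k = P(hit 190 before 0 | start at k). Then u_0 = 0, u_190 = 1, and u_k = u_{k-1}/2 + u_{k+1}/2 for 1 ≤ k ≤ 189. This harmonic recurrence is solved by u_k = k/190, giving u_65 = 65/190 = 13/38.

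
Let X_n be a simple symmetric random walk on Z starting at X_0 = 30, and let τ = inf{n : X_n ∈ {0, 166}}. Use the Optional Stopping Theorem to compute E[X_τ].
E[X_τ] = 30

X_n is a martingale and τ is a bounded-mean stopping time (indeed τ is finite a.s. with bounded expectation since the walk is in a bounded region). By the OST, E[X_τ] = E[X_0] = 30. Equivalently: E[X_τ] = 166 · P(hit 166 first) + 0 · P(hit 0 first) = 166 · (30/166) = 30.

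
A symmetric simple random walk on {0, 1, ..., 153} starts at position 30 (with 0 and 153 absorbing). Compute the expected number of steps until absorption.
E[τ | X_0 = 30] = 3690

Let v_k = E[τ | X_0 = k]. Boundary: v_0 = v_153 = 0. Recurrence: v_k = 1 + (v_{k-1} + v_{k+1})/2 for 1 ≤ k ≤ 152. The particular solution to v_k − (v_{k-1} + v_{k+1})/2 = 1 is v_k = −k^2. Adding homogeneous solution A + B k and matching boundaries gives v_k = k (153 − k). Substituting k = 30: v_30 = 30 · 123 = 3690.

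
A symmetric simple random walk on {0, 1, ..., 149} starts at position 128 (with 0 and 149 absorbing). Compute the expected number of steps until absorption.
E[τ | X_0 = 128] = 2688

Let v_k = E[τ | X_0 = k]. Boundary: v_0 = v_149 = 0. Recurrence: v_k = 1 + (v_{k-1} + v_{k+1})/2 for 1 ≤ k ≤ 148. The particular solution to v_k − (v_{k-1} + v_{k+1})/2 = 1 is v_k = −k^2. Adding homogeneous solution A + B k and matching boundaries gives v_k = k (149 − k). Substituting k = 128: v_128 = 128 · 21 = 2688.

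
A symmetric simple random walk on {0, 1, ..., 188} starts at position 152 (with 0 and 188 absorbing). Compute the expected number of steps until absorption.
E[τ | X_0 = 152] = 5472

Let v_k = E[τ | X_0 = k]. Boundary: v_0 = v_188 = 0. Recurrence: v_k = 1 + (v_{k-1} + v_{k+1})/2 for 1 ≤ k ≤ 187. The particular solution to v_k − (v_{k-1} + v_{k+1})/2 = 1 is v_k = −k^2. Adding homogeneous solution A + B k and matching boundaries gives v_k = k (188 − k). Substituting k = 152: v_152 = 152 · 36 = 5472.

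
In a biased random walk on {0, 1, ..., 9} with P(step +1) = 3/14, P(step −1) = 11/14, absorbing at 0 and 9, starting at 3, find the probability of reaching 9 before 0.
P(hit 9 before 0) = (1 − (11/3)^3) / (1 − (11/3)^9) = 729/1808227

Let u_k denote P(reach 9 before 0 | start at k). Boundary: u_0 = 0, u_9 = 1. Recurrence: u_k = 3/14·u_{k+1} + 11/14·u_{k-1} for 1 ≤ k ≤ 8. Try u_k = A + B·r^k with r = q/p = (11/14)/(3/14) = 11/3. Substitution satisfies the recurrence; boundary conditions give:
  u_k = (1 − r^k) / (1 − r^N) = (1 − (11/3)^3) / (1 − (11/3)^9) = 729/1808227.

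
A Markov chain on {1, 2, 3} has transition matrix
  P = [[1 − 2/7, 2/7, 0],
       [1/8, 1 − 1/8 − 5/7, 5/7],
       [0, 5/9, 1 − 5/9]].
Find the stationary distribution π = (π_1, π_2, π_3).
π = (49/305, 112/305, 144/305)

This is a birth-death chain on three states, which satisfies detailed balance: π_1 · P_{12} = π_2 · P_{21} and π_2 · P_{23} = π_3 · P_{32}.
From π_1 · 2/7 = π_2 · 1/8: π_2/π_1 = (2/7)/(1/8) = 16/7.
From π_2 · 5/7 = π_3 · 5/9: π_3/π_2 = (5/7)/(5/9) = 9/7.
Take π_1 proportional to 1; then unnormalized π = (1, 16/7, 144/49). Normalize by dividing by the sum 305/49:
  π = (49/305, 112/305, 144/305).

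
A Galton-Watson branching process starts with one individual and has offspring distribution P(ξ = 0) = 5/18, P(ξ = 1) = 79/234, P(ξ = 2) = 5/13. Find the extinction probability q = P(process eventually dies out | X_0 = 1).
q = 13/18

The pgf is f(s) = 5/18 + 79/234·s + 5/13·s². The extinction probability q is the smallest fixed point of f in [0, 1]. Setting s = f(s):
  5/13·s² + (79/234 − 1)·s + 5/18 = 0
  5/13·s² − (5/18 + 5/13)·s + 5/18 = 0
which factors as (s − 1)·(5/13·s − 5/18) = 0, giving roots s = 1 and s = (5/18)/(5/13) = 13/18.
Mean offspring μ = 79/234 + 2·5/13 = 259/234 > 1 (supercritical), so q < 1. The extinction probability is the smaller root: q = (5/18)/(5/13) = 13/18.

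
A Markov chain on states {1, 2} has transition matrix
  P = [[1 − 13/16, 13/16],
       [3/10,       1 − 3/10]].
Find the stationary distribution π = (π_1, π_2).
π_1 = 24/89, π_2 = 65/89

Solve πP = π with π_1 + π_2 = 1. From πP = π: π_1 · (1 − 13/16) + π_2 · 3/10 = π_1 ⇒ π_2 · 3/10 = π_1 · 13/16 ⇒ π_2/π_1 = (13/16)/(3/10) = 65/24. Together with π_1 + π_2 = 1:
  π_1 = (3/10)/(13/16 + 3/10) = (3/10)/(89/80) = 24/89,
  π_2 = (13/16)/(13/16 + 3/10) = (13/16)/(89/80) = 65/89.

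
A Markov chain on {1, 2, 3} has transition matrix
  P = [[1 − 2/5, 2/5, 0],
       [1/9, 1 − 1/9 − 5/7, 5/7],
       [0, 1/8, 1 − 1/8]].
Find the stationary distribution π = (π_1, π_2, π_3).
π = (35/881, 126/881, 720/881)

This is a birth-death chain on three states, which satisfies detailed balance: π_1 · P_{12} = π_2 · P_{21} and π_2 · P_{23} = π_3 · P_{32}.
From π_1 · 2/5 = π_2 · 1/9: π_2/π_1 = (2/5)/(1/9) = 18/5.
From π_2 · 5/7 = π_3 · 1/8: π_3/π_2 = (5/7)/(1/8) = 40/7.
Take π_1 proportional to 1; then unnormalized π = (1, 18/5, 144/7). Normalize by dividing by the sum 881/35:
  π = (35/881, 126/881, 720/881).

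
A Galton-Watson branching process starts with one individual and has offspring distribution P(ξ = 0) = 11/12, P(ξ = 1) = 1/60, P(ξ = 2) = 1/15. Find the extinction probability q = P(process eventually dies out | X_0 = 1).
q = 1

Mean offspring μ = 0·11/12 + 1·1/60 + 2·1/15 = 3/20 ≤ 1. For μ ≤ 1 with offspring not concentrated at 1, the Galton-Watson process goes extinct almost surely, so q = 1.
(Algebraic check: The pgf is f(s) = 11/12 + 1/60·s + 1/15·s². The extinction probability q is the smallest fixed point of f in [0, 1]. Setting s = f(s):
  1/15·s² + (1/60 − 1)·s + 11/12 = 0
  1/15·s² − (11/12 + 1/15)·s + 11/12 = 0
which factors as (s − 1)·(1/15·s − 11/12) = 0, giving roots s = 1 and s = (11/12)/(1/15) = 55/4. Since 55/4 ≥ 1, the smallest root in [0, 1] is s = 1.)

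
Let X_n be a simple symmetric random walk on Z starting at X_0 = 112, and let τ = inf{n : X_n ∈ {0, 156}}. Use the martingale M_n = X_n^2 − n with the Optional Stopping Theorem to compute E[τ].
E[τ] = 4928

M_n = X_n^2 − n is a martingale (since E[X_{n+1}^2 | F_n] = X_n^2 + 1). By OST (τ has finite mean in a bounded region), E[M_τ] = E[M_0] = X_0^2 − 0 = 112^2 = 12544. Also E[M_τ] = E[X_τ^2] − E[τ]. The walk exits at 0 or 156, with P(hit 156 first) = 112/156, so E[X_τ^2] = 156^2 · 112/156 + 0 = 17472. Thus E[τ] = E[X_τ^2] − E[M_τ] = 17472 − 12544 = 4928 = 112(156 − 112) = 4928.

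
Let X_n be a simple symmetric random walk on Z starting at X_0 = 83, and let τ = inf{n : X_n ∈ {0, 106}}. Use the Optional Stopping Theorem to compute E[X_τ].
E[X_τ] = 83

X_n is a martingale and τ is a bounded-mean stopping time (indeed τ is finite a.s. with bounded expectation since the walk is in a bounded region). By the OST, E[X_τ] = E[X_0] = 83. Equivalently: E[X_τ] = 106 · P(hit 106 first) + 0 · P(hit 0 first) = 106 · (83/106) = 83.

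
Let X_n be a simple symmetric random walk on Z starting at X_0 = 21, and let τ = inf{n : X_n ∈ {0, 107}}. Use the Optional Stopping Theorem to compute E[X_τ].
E[X_τ] = 21

X_n is a martingale and τ is a bounded-mean stopping time (indeed τ is finite a.s. with bounded expectation since the walk is in a bounded region). By the OST, E[X_τ] = E[X_0] = 21. Equivalently: E[X_τ] = 107 · P(hit 107 first) + 0 · P(hit 0 first) = 107 · (21/107) = 21.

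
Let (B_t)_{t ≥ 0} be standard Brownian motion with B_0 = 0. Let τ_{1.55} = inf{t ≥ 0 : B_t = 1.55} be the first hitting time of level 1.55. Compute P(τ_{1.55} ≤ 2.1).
P(τ_{1.55} ≤ 2.1) = 2(1 − Φ(1.55/√2.1)) = 2(1 − Φ(1.0696)) ≈ 0.2848

By the reflection principle for standard BM, P(τ_b ≤ t) = 2 · P(B_t ≥ b). Since B_t ~ N(0, t), P(B_t ≥ 1.55) = 1 − Φ(1.55/√t) = 1 − Φ(1.55/√2.1) = 1 − Φ(1.0696) ≈ 0.14240. Doubling: P(τ_{1.55} ≤ 2.1) ≈ 2 · 0.14240 = 0.28480 ≈ 0.2848.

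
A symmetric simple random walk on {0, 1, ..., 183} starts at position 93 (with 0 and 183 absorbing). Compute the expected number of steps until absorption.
E[τ | X_0 = 93] = 8370

Let v_k = E[τ | X_0 = k]. Boundary: v_0 = v_183 = 0. Recurrence: v_k = 1 + (v_{k-1} + v_{k+1})/2 for 1 ≤ k ≤ 182. The particular solution to v_k − (v_{k-1} + v_{k+1})/2 = 1 is v_k = −k^2. Adding homogeneous solution A + B k and matching boundaries gives v_k = k (183 − k). Substituting k = 93: v_93 = 93 · 90 = 8370.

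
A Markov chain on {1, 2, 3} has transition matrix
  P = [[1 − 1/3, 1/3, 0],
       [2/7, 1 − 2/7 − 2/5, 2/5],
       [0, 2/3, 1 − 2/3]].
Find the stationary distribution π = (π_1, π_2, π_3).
π = (15/43, 35/86, 21/86)

This is a birth-death chain on three states, which satisfies detailed balance: π_1 · P_{12} = π_2 · P_{21} and π_2 · P_{23} = π_3 · P_{32}.
From π_1 · 1/3 = π_2 · 2/7: π_2/π_1 = (1/3)/(2/7) = 7/6.
From π_2 · 2/5 = π_3 · 2/3: π_3/π_2 = (2/5)/(2/3) = 3/5.
Take π_1 proportional to 1; then unnormalized π = (1, 7/6, 7/10). Normalize by dividing by the sum 43/15:
  π = (15/43, 35/86, 21/86).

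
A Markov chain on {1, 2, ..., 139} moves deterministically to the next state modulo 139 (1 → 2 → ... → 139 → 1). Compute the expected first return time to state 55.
E[T_55 | X_0 = 55] = 139

The chain cycles deterministically, so starting at state 55 it returns in exactly 139 steps. Equivalently, the stationary distribution is uniform π_j = 1/139 for every state j, so by Kac's formula E[T_55] = 1/π_55 = 139.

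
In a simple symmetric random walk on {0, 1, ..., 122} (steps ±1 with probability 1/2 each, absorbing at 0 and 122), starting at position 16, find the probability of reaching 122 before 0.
P(hit 122 before 0) = 16/122 = 8/61

Let u_k = P(hit 122 before 0 | start at k). Then u_0 = 0, u_122 = 1, and u_k = u_{k-1}/2 + u_{k+1}/2 for 1 ≤ k ≤ 121. This harmonic recurrence is solved by u_k = k/122, giving u_16 = 16/122 = 8/61.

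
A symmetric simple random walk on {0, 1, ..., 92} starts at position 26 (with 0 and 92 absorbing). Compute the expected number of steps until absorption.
E[τ | X_0 = 26] = 1716

Let v_k = E[τ | X_0 = k]. Boundary: v_0 = v_92 = 0. Recurrence: v_k = 1 + (v_{k-1} + v_{k+1})/2 for 1 ≤ k ≤ 91. The particular solution to v_k − (v_{k-1} + v_{k+1})/2 = 1 is v_k = −k^2. Adding homogeneous solution A + B k and matching boundaries gives v_k = k (92 − k). Substituting k = 26: v_26 = 26 · 66 = 1716.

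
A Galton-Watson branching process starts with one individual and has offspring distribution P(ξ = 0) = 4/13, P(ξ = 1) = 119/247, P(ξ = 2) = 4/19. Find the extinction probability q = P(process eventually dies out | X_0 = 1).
q = 1

Mean offspring μ = 0·4/13 + 1·119/247 + 2·4/19 = 223/247 ≤ 1. For μ ≤ 1 with offspring not concentrated at 1, the Galton-Watson process goes extinct almost surely, so q = 1.
(Algebraic check: The pgf is f(s) = 4/13 + 119/247·s + 4/19·s². The extinction probability q is the smallest fixed point of f in [0, 1]. Setting s = f(s):
  4/19·s² + (119/247 − 1)·s + 4/13 = 0
  4/19·s² − (4/13 + 4/19)·s + 4/13 = 0
which factors as (s − 1)·(4/19·s − 4/13) = 0, giving roots s = 1 and s = (4/13)/(4/19) = 19/13. Since 19/13 ≥ 1, the smallest root in [0, 1] is s = 1.)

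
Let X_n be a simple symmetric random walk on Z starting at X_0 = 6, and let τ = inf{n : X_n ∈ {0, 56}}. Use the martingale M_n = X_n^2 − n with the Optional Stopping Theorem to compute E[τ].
E[τ] = 300

M_n = X_n^2 − n is a martingale (since E[X_{n+1}^2 | F_n] = X_n^2 + 1). By OST (τ has finite mean in a bounded region), E[M_τ] = E[M_0] = X_0^2 − 0 = 6^2 = 36. Also E[M_τ] = E[X_τ^2] − E[τ]. The walk exits at 0 or 56, with P(hit 56 first) = 6/56, so E[X_τ^2] = 56^2 · 6/56 + 0 = 336. Thus E[τ] = E[X_τ^2] − E[M_τ] = 336 − 36 = 300 = 6(56 − 6) = 300.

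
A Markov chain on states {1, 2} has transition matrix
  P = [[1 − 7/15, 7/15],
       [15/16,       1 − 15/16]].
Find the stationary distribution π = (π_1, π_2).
π_1 = 225/337, π_2 = 112/337

Solve πP = π with π_1 + π_2 = 1. From πP = π: π_1 · (1 − 7/15) + π_2 · 15/16 = π_1 ⇒ π_2 · 15/16 = π_1 · 7/15 ⇒ π_2/π_1 = (7/15)/(15/16) = 112/225. Together with π_1 + π_2 = 1:
  π_1 = (15/16)/(7/15 + 15/16) = (15/16)/(337/240) = 225/337,
  π_2 = (7/15)/(7/15 + 15/16) = (7/15)/(337/240) = 112/337.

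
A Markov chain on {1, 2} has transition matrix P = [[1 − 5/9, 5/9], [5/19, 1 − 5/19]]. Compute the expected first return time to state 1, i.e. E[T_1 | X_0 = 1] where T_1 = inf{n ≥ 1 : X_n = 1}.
E[T_1 | X_0 = 1] = 1/π_1 = 28/9

For an irreducible recurrent Markov chain with stationary distribution π, E[T_i | X_0 = i] = 1/π_i (Kac's formula). Here π_1 = (5/19)/(5/9 + 5/19) = (5/19)/(140/171) = 9/28, so E[T_1 | X_0 = 1] = 1/π_1 = (5/9 + 5/19)/(5/19) = (140/171)/(5/19) = 28/9.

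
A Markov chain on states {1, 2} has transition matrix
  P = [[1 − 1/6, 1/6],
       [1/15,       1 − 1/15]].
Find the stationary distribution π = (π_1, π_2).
π_1 = 2/7, π_2 = 5/7

Solve πP = π with π_1 + π_2 = 1. From πP = π: π_1 · (1 − 1/6) + π_2 · 1/15 = π_1 ⇒ π_2 · 1/15 = π_1 · 1/6 ⇒ π_2/π_1 = (1/6)/(1/15) = 5/2. Together with π_1 + π_2 = 1:
  π_1 = (1/15)/(1/6 + 1/15) = (1/15)/(7/30) = 2/7,
  π_2 = (1/6)/(1/6 + 1/15) = (1/6)/(7/30) = 5/7.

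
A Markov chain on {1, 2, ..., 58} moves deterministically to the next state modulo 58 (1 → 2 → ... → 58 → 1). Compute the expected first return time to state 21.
E[T_21 | X_0 = 21] = 58

The chain cycles deterministically, so starting at state 21 it returns in exactly 58 steps. Equivalently, the stationary distribution is uniform π_j = 1/58 for every state j, so by Kac's formula E[T_21] = 1/π_21 = 58.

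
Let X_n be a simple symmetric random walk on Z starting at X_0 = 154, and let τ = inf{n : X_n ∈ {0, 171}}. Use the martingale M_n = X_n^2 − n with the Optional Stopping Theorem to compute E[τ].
E[τ] = 2618

M_n = X_n^2 − n is a martingale (since E[X_{n+1}^2 | F_n] = X_n^2 + 1). By OST (τ has finite mean in a bounded region), E[M_τ] = E[M_0] = X_0^2 − 0 = 154^2 = 23716. Also E[M_τ] = E[X_τ^2] − E[τ]. The walk exits at 0 or 171, with P(hit 171 first) = 154/171, so E[X_τ^2] = 171^2 · 154/171 + 0 = 26334. Thus E[τ] = E[X_τ^2] − E[M_τ] = 26334 − 23716 = 2618 = 154(171 − 154) = 2618.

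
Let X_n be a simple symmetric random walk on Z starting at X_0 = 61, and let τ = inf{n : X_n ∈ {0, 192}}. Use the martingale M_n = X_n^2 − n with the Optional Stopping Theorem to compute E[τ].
E[τ] = 7991

M_n = X_n^2 − n is a martingale (since E[X_{n+1}^2 | F_n] = X_n^2 + 1). By OST (τ has finite mean in a bounded region), E[M_τ] = E[M_0] = X_0^2 − 0 = 61^2 = 3721. Also E[M_τ] = E[X_τ^2] − E[τ]. The walk exits at 0 or 192, with P(hit 192 first) = 61/192, so E[X_τ^2] = 192^2 · 61/192 + 0 = 11712. Thus E[τ] = E[X_τ^2] − E[M_τ] = 11712 − 3721 = 7991 = 61(192 − 61) = 7991.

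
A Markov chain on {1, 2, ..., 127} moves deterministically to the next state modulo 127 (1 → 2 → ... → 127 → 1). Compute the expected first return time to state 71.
E[T_71 | X_0 = 71] = 127

The chain cycles deterministically, so starting at state 71 it returns in exactly 127 steps. Equivalently, the stationary distribution is uniform π_j = 1/127 for every state j, so by Kac's formula E[T_71] = 1/π_71 = 127.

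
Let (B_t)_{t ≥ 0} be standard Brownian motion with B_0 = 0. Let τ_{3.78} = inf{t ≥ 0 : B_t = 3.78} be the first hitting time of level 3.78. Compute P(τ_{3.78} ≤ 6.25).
P(τ_{3.78} ≤ 6.25) = 2(1 − Φ(3.78/√6.25)) = 2(1 − Φ(1.5120)) ≈ 0.1305

By the reflection principle for standard BM, P(τ_b ≤ t) = 2 · P(B_t ≥ b). Since B_t ~ N(0, t), P(B_t ≥ 3.78) = 1 − Φ(3.78/√t) = 1 − Φ(3.78/√6.25) = 1 − Φ(1.5120) ≈ 0.06527. Doubling: P(τ_{3.78} ≤ 6.25) ≈ 2 · 0.06527 = 0.13054 ≈ 0.1305.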